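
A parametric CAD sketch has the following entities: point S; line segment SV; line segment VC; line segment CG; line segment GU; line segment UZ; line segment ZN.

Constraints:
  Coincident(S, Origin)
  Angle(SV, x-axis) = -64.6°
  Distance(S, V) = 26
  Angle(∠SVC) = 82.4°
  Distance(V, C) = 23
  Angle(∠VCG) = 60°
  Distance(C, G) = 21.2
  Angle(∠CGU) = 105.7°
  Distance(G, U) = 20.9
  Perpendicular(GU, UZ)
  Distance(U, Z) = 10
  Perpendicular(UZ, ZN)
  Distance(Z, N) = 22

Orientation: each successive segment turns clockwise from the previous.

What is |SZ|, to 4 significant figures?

23.95

S is at the origin; SV runs at -64.6° with length 26.0, so V = (11.15, -23.49). ∠SVC = 82.4° gives VC at -162.2° from the x-axis; with |VC| = 23.0, C = (-10.75, -30.52). ∠VCG = 60.0° gives CG at 77.80° from the x-axis; with |CG| = 21.2, G = (-6.267, -9.796). ∠CGU = 105.7° gives GU at 3.500° from the x-axis; with |GU| = 20.9, U = (14.59, -8.521). GU ⟂ UZ, so UZ runs at -86.50°; with |UZ| = 10.0, Z = (15.20, -18.50). Then |SZ| = |Z − S| = 23.95.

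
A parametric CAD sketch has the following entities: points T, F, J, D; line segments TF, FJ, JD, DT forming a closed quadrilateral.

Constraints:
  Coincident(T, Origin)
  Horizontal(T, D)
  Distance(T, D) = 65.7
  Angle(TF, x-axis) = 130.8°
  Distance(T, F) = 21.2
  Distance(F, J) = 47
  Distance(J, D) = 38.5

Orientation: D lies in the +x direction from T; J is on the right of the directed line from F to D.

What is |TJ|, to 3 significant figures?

28.3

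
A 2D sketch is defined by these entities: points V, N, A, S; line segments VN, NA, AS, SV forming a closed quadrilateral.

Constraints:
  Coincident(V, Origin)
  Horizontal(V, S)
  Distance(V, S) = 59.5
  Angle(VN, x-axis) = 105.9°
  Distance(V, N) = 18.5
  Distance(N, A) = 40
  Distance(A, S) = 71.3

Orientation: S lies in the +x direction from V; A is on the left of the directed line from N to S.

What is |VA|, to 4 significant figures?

55.14

Checks: VN at 105.9° ✓; |NA| = 40.00 ✓; |AS| = 71.30 ✓.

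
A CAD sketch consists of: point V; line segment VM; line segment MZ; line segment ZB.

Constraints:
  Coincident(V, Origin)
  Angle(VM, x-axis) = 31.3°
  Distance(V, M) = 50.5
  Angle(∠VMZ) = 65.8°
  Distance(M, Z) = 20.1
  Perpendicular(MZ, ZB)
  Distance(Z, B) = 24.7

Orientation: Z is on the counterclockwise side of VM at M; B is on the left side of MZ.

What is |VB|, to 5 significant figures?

21.371

∠VMZ = 65.8°, so MZ runs at 31.3° + (180° − 65.8°) = 145.50° from the x-axis; with |MZ| = 20.1, Z = M + 20.1·(cos 145.50°, sin 145.50°) = (26.585, 37.620). The perpendicularity gives ZB at right angles to MZ; with |ZB| = 24.7 on the left of MZ, B = Z + 24.7·(-0.56641, -0.82413) = (12.595, 17.265). Then |VB| = |B − V| = 21.371.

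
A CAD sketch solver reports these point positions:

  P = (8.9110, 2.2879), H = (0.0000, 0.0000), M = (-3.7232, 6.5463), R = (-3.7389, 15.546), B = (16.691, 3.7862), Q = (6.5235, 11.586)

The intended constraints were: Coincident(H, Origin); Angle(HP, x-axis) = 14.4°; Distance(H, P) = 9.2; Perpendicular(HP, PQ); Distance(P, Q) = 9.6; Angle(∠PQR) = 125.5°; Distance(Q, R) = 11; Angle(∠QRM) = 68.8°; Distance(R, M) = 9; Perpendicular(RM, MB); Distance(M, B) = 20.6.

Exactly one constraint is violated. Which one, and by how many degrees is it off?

Perpendicular(RM, MB) — off by 7.80°.

H = (0.00, 0.00) ✓; HP at 14.40° ✓; |HP| = 9.200 ✓; ∠(HP, PQ) = 90.00° ✓; |PQ| = 9.600 ✓; ∠PQR = 125.5° ✓; |QR| = 11.00 ✓; ∠QRM = 68.80° ✓; |RM| = 9.000 ✓; ∠(RM, MB) = 82.20° ✗; |MB| = 20.60 ✓.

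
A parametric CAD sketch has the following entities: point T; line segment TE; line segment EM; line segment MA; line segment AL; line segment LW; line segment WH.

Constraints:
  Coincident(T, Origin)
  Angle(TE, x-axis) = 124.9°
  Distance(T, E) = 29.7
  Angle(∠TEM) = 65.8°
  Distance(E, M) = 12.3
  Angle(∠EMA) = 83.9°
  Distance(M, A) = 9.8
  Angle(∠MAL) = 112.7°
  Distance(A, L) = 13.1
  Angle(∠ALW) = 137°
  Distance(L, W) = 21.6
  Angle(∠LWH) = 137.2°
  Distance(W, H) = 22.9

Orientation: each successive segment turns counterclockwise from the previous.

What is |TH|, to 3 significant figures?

60.6

T is at the origin; TE runs at 124.9° with length 29.7, so E = (-17.0, 24.4). ∠TEM = 65.8° gives EM at -121° from the x-axis; with |EM| = 12.3, M = (-23.3, 13.8). ∠EMA = 83.9° gives MA at -24.8° from the x-axis; with |MA| = 9.8, A = (-14.4, 9.69). ∠MAL = 112.7° gives AL at 42.5° from the x-axis; with |AL| = 13.1, L = (-4.75, 18.5). ∠ALW = 137.0° gives LW at 85.5° from the x-axis; with |LW| = 21.6, W = (-3.06, 40.1). ∠LWH = 137.2° gives WH at 128° from the x-axis; with |WH| = 22.9, H = (-17.3, 58.0). Then |TH| = |H − T| = 60.6.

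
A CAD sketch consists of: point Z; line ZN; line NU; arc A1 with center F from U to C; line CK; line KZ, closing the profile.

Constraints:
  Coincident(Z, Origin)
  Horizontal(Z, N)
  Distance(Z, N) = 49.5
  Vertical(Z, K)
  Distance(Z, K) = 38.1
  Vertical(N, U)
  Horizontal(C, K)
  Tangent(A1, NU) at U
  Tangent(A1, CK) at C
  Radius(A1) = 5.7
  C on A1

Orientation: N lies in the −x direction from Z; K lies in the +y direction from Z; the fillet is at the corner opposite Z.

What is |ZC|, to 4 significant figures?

58.05

Z is at the origin; Z and N share the same y with |ZN| = 49.5 and N on the −x side, so N = (-49.50, 0.000). ZK is vertical with |ZK| = 38.1 and K on the +y side, so K = (0.000, 38.10). The virtual corner opposite Z is at (-49.50, 38.10). The tangent condition forces FU to be normal to NU and since A1 is tangent to CK there, FC ⟂ CK, with radius 5.7, so the center F sits 5.7 in from both sides at F = (-43.80, 32.40). That places the tangent points at U = (-49.50, 32.40) on NU and C = (-43.80, 38.10) on CK. Then |ZC| = |C − Z| = 58.05.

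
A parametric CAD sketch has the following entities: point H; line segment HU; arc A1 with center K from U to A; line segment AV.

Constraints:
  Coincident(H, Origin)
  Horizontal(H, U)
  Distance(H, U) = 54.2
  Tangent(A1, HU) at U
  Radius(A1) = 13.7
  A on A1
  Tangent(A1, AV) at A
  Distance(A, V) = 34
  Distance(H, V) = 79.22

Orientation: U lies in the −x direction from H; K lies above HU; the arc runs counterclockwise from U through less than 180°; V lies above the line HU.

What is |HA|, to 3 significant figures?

47.9

H is at the origin; HU is horizontal with |HU| = 54.2 and U on the −x side, so U = (-54.2, 0.00). Tangency of A1 to HU means the radius KU is perpendicular to HU, so K = U + (0, 13.7) = (-54.2, 13.7). Since KA ⟂ AV (tangency), |KV| = √(13.7² + 34.0²) = 36.7 regardless of where A sits on A1. So V lies on both circle(H, 79.22) and circle(K, 36.7); the above-HU intersection is V = (-61.8, 49.6). A is the foot of the tangent from V: A = (-42.8, 21.3).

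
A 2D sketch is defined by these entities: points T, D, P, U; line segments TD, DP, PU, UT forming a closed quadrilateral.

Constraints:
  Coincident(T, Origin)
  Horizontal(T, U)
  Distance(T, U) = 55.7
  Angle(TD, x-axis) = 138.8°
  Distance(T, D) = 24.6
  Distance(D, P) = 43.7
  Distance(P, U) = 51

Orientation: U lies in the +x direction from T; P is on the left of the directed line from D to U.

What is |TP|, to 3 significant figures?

41.8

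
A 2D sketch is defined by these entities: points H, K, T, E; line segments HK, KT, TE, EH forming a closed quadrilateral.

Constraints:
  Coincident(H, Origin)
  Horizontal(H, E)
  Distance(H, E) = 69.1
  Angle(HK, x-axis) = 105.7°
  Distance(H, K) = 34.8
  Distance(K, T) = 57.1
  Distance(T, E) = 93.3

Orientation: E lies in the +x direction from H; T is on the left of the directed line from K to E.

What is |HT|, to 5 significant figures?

83.915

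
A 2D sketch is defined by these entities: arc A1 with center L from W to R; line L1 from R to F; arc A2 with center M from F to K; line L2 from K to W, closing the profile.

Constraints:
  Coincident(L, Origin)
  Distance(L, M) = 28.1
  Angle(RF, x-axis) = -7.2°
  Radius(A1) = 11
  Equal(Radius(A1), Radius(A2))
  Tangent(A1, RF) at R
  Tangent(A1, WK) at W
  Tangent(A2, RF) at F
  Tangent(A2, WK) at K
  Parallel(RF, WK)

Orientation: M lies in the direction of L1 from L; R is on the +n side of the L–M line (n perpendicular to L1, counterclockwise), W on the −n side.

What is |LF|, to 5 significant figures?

30.176

The slot axis is L1's direction at -7.2°, so u = (cos -7.2°, sin -7.2°) = (0.99211, -0.12533) and n = (−sin -7.2°, cos -7.2°) = (0.12533, 0.99211). L is at the origin and M lies 28.1 along u from L, so M = 28.1·u = (27.878, -3.5219). Tangency of A1 to both parallel lines with radius 11.0 puts R and W at L ± 11.0·n: R = (1.3787, 10.913), W = (-1.3787, -10.913). Equal radii place F and K the same way about M: F = M + 11.0·n = (29.257, 7.3914), K = M − 11.0·n = (26.500, -14.435). Then |LF| = |F − L| = 30.176.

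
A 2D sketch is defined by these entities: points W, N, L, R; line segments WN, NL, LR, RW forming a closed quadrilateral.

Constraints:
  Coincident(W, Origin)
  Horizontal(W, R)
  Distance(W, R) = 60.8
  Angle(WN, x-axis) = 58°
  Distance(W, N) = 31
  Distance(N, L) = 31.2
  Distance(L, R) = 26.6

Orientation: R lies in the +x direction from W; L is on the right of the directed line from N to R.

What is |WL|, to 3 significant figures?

34.2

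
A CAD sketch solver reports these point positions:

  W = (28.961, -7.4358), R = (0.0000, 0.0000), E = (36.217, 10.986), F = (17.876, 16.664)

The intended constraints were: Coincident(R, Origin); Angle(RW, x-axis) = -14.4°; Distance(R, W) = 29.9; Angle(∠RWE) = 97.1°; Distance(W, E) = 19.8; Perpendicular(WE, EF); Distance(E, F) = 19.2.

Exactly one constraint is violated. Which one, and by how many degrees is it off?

Perpendicular(WE, EF) — off by 4.30°.

R = (0.00, 0.00) ✓; RW at -14.40° ✓; |RW| = 29.90 ✓; ∠RWE = 97.10° ✓; |WE| = 19.80 ✓; ∠(WE, EF) = 94.30° ✗; |EF| = 19.20 ✓.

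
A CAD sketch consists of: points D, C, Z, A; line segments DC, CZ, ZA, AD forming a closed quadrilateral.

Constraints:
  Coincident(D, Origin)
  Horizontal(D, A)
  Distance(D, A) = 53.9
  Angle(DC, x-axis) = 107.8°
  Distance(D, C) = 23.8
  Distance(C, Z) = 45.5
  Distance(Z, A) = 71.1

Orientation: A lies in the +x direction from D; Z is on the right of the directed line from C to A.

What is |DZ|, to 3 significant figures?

26.2

D is at the origin; D and A share the same y with |DA| = 53.9 and A in +x, so A = (53.9, 0). DC runs at 107.8° with |DC| = 23.8, so C = (-7.28, 22.7). Z is determined by |CZ| = 45.5 and |ZA| = 71.1 together: it lies at the intersection of circle(C, 45.5) and circle(A, 71.1). With |CA| = 65.2, the foot of the radical line on CA is 9.74 from C and the perpendicular offset is √(45.5² − 9.74²) = 44.4. Taking the right-of-CA solution: Z = (-13.6, -22.4).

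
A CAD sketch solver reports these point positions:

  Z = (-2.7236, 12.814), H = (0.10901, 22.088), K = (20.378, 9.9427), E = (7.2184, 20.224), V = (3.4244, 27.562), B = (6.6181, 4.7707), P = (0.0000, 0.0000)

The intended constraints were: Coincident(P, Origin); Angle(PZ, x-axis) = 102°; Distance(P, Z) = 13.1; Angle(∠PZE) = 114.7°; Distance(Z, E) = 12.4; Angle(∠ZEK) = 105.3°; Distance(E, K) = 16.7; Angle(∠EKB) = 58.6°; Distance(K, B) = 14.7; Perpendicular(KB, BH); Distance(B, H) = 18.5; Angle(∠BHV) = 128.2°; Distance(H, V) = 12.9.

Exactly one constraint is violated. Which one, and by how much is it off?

Distance(H, V) = 12.9 — off by 6.50.

P = (0.00, 0.00) ✓; PZ at 102.0° ✓; |PZ| = 13.10 ✓; ∠PZE = 114.7° ✓; |ZE| = 12.40 ✓; ∠ZEK = 105.3° ✓; |EK| = 16.70 ✓; ∠EKB = 58.60° ✓; |KB| = 14.70 ✓; ∠(KB, BH) = 90.00° ✓; |BH| = 18.50 ✓; ∠BHV = 128.2° ✓; |HV| = 6.400 ✗.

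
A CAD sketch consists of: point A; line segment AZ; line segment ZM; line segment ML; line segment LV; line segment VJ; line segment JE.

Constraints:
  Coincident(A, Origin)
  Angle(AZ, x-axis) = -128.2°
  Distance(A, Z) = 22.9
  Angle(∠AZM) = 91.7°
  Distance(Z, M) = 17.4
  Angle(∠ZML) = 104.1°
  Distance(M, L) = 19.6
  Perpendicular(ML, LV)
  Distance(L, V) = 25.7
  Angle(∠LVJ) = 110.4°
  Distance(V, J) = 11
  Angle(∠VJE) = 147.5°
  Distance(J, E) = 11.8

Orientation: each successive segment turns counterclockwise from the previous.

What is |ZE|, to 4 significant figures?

10.38

∠LVJ = 110.4° gives VJ at -164.4° from the x-axis; with |VJ| = 11.0, J = (-10.66, 0.1969). ∠VJE = 147.5° gives JE at -131.9° from the x-axis; with |JE| = 11.8, E = (-18.54, -8.586). Then |ZE| = |E − Z| = 10.38.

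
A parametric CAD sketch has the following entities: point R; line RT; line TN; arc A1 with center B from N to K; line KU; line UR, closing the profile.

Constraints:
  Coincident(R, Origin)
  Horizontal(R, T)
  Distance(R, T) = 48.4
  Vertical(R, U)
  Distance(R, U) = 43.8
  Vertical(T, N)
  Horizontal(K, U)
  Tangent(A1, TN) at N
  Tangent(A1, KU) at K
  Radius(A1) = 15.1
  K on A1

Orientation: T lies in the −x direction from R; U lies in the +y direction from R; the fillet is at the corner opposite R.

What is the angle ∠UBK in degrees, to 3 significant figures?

65.6°

The virtual corner opposite R is at (-48.4, 43.8). Since A1 is tangent to TN there, BN ⟂ TN and A1 meets KU tangentially, so BK is at right angles to KU, with radius 15.1, so the center B sits 15.1 in from both sides at B = (-33.3, 28.7). That places the tangent points at N = (-48.4, 28.7) on TN and K = (-33.3, 43.8) on KU. Then cos ∠UBK = BU·BK / (|BU||BK|), giving 65.6°.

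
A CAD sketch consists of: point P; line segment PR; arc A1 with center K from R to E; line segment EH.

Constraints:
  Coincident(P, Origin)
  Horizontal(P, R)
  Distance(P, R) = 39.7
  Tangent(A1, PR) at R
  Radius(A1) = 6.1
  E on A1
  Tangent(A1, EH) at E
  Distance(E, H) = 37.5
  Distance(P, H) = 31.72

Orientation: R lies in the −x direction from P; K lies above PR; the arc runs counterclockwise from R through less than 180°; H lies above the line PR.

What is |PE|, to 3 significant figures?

35.2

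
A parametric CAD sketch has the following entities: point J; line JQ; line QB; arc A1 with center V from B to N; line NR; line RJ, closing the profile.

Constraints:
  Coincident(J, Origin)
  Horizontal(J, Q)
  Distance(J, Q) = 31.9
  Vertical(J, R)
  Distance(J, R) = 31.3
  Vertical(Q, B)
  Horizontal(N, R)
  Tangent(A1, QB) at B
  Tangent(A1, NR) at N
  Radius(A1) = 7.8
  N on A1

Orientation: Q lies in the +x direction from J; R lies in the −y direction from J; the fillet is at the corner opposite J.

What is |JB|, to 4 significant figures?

39.62

J is at the origin; JQ is horizontal with |JQ| = 31.9 and Q on the +x side, so Q = (31.90, 0.000). JR is vertical with |JR| = 31.3 and R on the −y side, so R = (0.000, -31.30). The virtual corner opposite J is at (31.90, -31.30). The tangent condition forces VB to be normal to QB and tangency of A1 to NR means the radius VN is perpendicular to NR, with radius 7.8, so the center V sits 7.8 in from both sides at V = (24.10, -23.50). That places the tangent points at B = (31.90, -23.50) on QB and N = (24.10, -31.30) on NR. Then |JB| = |B − J| = 39.62.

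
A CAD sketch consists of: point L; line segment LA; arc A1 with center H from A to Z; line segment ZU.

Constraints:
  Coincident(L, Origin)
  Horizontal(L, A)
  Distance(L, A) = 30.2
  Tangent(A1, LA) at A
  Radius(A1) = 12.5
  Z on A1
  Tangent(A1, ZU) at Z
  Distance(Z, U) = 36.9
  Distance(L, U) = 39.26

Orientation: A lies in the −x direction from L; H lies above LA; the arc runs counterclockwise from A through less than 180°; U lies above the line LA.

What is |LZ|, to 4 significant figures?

20.28

L is at the origin; LA is horizontal with |LA| = 30.2 and A on the −x side, so A = (-30.20, 0.000). Tangency of A1 to LA means the radius HA is perpendicular to LA, so H = A + (0, 12.5) = (-30.20, 12.50). Since HZ ⟂ ZU (tangency), |HU| = √(12.5² + 36.9²) = 38.96 regardless of where Z sits on A1. So U lies on both circle(L, 39.26) and circle(H, 38.96); the above-LA intersection is U = (-1.844, 39.22). Z is the foot of the tangent from U: Z = (-19.16, 6.633).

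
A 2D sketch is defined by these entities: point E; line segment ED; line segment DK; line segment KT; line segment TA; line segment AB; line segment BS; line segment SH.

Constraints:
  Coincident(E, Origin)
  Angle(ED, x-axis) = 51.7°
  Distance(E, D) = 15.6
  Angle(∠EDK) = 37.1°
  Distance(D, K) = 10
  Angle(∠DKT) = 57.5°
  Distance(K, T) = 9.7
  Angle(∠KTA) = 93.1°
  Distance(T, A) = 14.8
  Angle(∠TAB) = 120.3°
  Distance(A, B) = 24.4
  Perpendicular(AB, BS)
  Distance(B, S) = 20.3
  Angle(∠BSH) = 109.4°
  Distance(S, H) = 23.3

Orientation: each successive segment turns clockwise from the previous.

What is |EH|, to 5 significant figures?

13.583

AB is perpendicular to BS, so BS runs at -90.300°; with |BS| = 20.3, S = (33.216, -0.061802). ∠BSH = 109.4° gives SH at -160.90° from the x-axis; with |SH| = 23.3, H = (11.199, -7.6860). Then |EH| = |H − E| = 13.583.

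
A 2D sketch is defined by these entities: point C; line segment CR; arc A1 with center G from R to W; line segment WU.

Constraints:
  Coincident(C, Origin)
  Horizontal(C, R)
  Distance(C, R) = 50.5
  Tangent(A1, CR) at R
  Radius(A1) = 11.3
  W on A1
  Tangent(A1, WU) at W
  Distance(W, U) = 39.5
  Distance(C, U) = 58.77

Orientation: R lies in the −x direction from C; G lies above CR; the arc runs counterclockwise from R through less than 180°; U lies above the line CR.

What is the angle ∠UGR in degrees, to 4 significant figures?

155.0°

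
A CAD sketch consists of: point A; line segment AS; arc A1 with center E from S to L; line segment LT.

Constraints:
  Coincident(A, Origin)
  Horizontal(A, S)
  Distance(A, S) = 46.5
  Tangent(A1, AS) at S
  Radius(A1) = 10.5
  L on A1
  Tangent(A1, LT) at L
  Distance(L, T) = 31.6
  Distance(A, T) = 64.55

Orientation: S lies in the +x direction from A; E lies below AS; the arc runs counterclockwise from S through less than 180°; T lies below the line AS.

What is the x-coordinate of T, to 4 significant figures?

47.43

Checks: ∠(ES, SA) = 90.00° ✓; |EL| = 10.50 ✓; ∠(EL, LT) = 90.00° ✓; |LT| = 31.60 ✓; |AT| = 64.55 ✓.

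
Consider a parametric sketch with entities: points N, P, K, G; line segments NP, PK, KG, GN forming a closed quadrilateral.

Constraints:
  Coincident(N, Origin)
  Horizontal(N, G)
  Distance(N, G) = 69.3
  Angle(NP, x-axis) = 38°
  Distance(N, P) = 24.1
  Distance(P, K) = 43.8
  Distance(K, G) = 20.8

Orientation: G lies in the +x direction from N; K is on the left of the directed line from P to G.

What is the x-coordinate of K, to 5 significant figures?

62.524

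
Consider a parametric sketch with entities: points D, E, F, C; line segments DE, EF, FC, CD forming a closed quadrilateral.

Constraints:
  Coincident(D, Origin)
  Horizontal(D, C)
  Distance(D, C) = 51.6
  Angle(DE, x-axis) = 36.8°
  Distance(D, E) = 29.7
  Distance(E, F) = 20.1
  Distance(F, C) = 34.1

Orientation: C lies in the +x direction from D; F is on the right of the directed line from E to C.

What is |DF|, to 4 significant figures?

17.57

Checks: |EF| = 20.10 ✓; |FC| = 34.10 ✓.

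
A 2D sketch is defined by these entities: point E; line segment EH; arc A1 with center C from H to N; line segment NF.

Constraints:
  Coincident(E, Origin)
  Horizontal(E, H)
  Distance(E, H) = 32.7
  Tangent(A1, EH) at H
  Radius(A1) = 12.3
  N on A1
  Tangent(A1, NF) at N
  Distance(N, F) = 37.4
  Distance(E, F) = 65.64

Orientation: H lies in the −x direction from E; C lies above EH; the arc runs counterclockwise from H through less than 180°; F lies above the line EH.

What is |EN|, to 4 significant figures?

29.07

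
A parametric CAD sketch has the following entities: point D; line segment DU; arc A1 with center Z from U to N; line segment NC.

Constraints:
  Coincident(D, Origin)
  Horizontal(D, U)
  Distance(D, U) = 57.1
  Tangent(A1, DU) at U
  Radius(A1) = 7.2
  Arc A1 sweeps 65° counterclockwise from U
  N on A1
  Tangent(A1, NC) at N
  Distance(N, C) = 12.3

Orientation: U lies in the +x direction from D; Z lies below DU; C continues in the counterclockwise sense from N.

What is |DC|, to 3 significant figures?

47.9

On A1, U sits at bearing 90° from Z; a 65° counterclockwise sweep puts N at bearing 155°, so N = Z + 7.2·(cos 155°, sin 155°) = (50.6, -4.16). Since A1 is tangent to NC there, ZN ⟂ NC, so NC runs along (−sin 155°, cos 155°); with |NC| = 12.3, C = (45.4, -15.3). Then |DC| = |C − D| = 47.9.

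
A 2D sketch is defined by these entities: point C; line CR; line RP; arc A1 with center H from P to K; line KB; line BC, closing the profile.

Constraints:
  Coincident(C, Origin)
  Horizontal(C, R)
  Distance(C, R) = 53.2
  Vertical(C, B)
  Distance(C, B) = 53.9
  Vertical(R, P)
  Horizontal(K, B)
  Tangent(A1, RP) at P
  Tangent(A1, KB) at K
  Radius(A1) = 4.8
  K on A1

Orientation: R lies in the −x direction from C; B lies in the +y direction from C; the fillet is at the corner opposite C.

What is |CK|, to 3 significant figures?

72.4

C is at the origin; C and R share the same y with |CR| = 53.2 and R on the −x side, so R = (-53.2, 0.00). CB is vertical with |CB| = 53.9 and B on the +y side, so B = (0.00, 53.9). The virtual corner opposite C is at (-53.2, 53.9). The tangent condition forces HP to be normal to RP and since A1 is tangent to KB there, HK ⟂ KB, with radius 4.8, so the center H sits 4.8 in from both sides at H = (-48.4, 49.1). That places the tangent points at P = (-53.2, 49.1) on RP and K = (-48.4, 53.9) on KB. Then |CK| = |K − C| = 72.4.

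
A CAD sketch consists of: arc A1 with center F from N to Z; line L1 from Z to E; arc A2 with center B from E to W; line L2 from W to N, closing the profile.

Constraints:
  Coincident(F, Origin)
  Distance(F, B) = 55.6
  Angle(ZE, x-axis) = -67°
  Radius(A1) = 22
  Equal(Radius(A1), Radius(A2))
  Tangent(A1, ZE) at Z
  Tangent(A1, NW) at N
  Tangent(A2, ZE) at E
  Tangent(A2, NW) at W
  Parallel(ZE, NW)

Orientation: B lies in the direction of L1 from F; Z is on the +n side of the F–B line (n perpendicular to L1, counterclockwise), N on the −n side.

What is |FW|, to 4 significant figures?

59.79

The slot axis is L1's direction at -67.0°, so u = (cos -67.0°, sin -67.0°) = (0.3907, -0.9205) and n = (−sin -67.0°, cos -67.0°) = (0.9205, 0.3907). F is at the origin and B lies 55.6 along u from F, so B = 55.6·u = (21.72, -51.18). Tangency of A1 to both parallel lines with radius 22.0 puts Z and N at F ± 22.0·n: Z = (20.25, 8.596), N = (-20.25, -8.596). Equal radii place E and W the same way about B: E = B + 22.0·n = (41.98, -42.58), W = B − 22.0·n = (1.474, -59.78). Then |FW| = |W − F| = 59.79.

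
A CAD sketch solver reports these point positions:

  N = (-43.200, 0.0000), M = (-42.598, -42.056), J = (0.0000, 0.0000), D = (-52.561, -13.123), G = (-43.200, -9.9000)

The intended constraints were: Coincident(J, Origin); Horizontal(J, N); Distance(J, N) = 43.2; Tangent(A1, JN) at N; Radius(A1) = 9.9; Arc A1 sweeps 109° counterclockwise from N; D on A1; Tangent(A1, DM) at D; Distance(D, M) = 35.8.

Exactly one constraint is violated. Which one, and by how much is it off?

Distance(D, M) = 35.8 — off by 5.20.

J = (0.00, 0.00) ✓; J.y = 0.00, N.y = 0.00 ✓; |JN| = 43.20 ✓; ∠(GN, NJ) = 90.00° ✓; |GN| = 9.900 ✓; bearing(G→D) − bearing(G→N) = 109.0° ✓; |GD| = 9.900 ✓; ∠(GD, DM) = 90.00° ✓; |DM| = 30.60 ✗.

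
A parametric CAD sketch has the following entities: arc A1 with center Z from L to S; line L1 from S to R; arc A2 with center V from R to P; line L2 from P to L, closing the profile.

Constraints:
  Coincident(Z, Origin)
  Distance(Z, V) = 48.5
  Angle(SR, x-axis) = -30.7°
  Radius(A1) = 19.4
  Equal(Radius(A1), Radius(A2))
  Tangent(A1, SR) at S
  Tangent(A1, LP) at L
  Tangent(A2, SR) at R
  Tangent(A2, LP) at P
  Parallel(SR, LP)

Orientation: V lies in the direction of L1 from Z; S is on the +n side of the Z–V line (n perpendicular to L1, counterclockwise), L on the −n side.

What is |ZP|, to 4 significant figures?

52.24

Tangency of A1 to both parallel lines with radius 19.4 puts S and L at Z ± 19.4·n: S = (9.905, 16.68), L = (-9.905, -16.68). Equal radii place R and P the same way about V: R = V + 19.4·n = (51.61, -8.080), P = V − 19.4·n = (31.80, -41.44). Then |ZP| = |P − Z| = 52.24.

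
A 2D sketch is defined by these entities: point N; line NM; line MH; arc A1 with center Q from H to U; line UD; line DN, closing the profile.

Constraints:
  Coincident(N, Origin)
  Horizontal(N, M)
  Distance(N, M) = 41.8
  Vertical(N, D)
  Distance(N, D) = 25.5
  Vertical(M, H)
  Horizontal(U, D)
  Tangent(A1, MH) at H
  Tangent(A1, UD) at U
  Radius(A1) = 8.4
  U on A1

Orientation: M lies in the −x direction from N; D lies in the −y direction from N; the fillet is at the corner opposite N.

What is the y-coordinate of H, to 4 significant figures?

-17.10

N is at the origin; NM is horizontal with |NM| = 41.8 and M on the −x side, so M = (-41.80, 0.000). ND is vertical with |ND| = 25.5 and D on the −y side, so D = (0.000, -25.50). The virtual corner opposite N is at (-41.80, -25.50). Since A1 is tangent to MH there, QH ⟂ MH and the tangent condition forces QU to be normal to UD, with radius 8.4, so the center Q sits 8.4 in from both sides at Q = (-33.40, -17.10). That places the tangent points at H = (-41.80, -17.10) on MH and U = (-33.40, -25.50) on UD. So H.y = -17.10.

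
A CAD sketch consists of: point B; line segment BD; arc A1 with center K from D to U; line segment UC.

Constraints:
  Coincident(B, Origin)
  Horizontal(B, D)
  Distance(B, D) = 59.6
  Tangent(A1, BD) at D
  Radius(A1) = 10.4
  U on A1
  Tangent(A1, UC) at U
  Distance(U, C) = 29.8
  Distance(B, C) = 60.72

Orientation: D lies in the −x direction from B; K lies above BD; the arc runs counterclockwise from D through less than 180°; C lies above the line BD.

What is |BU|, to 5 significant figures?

50.140

Checks: B = (0.00, 0.00) ✓; |KU| = 10.40 ✓; ∠(KU, UC) = 90.00° ✓; |UC| = 29.80 ✓; |BC| = 60.72 ✓.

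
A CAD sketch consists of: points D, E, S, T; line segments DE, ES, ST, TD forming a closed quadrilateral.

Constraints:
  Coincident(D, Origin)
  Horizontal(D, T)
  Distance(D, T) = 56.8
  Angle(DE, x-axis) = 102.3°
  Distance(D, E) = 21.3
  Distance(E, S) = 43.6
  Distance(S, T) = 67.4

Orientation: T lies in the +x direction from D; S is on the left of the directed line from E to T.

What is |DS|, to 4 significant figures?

60.18

D is at the origin; D and T share the same y with |DT| = 56.8 and T in +x, so T = (56.8, 0). DE runs at 102.3° with |DE| = 21.3, so E = (-4.538, 20.81). S is determined by |ES| = 43.6 and |ST| = 67.4 together: it lies at the intersection of circle(E, 43.6) and circle(T, 67.4). With |ET| = 64.77, the foot of the radical line on ET is 11.99 from E and the perpendicular offset is √(43.6² − 11.99²) = 41.92. Taking the left-of-ET solution: S = (20.29, 56.65).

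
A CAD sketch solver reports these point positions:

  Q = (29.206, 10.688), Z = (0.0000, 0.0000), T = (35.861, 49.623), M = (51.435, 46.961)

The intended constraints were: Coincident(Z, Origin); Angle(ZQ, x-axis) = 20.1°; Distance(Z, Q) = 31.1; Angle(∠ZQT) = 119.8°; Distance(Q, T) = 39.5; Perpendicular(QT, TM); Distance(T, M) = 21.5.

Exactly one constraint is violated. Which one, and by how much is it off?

Distance(T, M) = 21.5 — off by 5.70.

Z = (0.00, 0.00) ✓; ZQ at 20.10° ✓; |ZQ| = 31.10 ✓; ∠ZQT = 119.8° ✓; |QT| = 39.50 ✓; ∠(QT, TM) = 90.00° ✓; |TM| = 15.80 ✗.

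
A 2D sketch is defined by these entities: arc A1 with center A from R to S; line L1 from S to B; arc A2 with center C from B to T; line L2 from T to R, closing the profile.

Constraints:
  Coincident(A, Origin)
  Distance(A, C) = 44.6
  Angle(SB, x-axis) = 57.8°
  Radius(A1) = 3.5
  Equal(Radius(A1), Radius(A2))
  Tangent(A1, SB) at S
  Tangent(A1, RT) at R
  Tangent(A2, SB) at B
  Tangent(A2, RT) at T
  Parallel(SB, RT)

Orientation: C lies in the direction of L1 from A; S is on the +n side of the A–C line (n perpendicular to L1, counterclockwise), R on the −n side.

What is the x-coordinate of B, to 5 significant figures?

20.805

The slot axis is L1's direction at 57.8°, so u = (cos 57.8°, sin 57.8°) = (0.53288, 0.84619) and n = (−sin 57.8°, cos 57.8°) = (-0.84619, 0.53288). A is at the origin and C lies 44.6 along u from A, so C = 44.6·u = (23.766, 37.740). Tangency of A1 to both parallel lines with radius 3.5 puts S and R at A ± 3.5·n: S = (-2.9617, 1.8651), R = (2.9617, -1.8651). Equal radii place B and T the same way about C: B = C + 3.5·n = (20.805, 39.605), T = C − 3.5·n = (26.728, 35.875). So B.x = 20.805.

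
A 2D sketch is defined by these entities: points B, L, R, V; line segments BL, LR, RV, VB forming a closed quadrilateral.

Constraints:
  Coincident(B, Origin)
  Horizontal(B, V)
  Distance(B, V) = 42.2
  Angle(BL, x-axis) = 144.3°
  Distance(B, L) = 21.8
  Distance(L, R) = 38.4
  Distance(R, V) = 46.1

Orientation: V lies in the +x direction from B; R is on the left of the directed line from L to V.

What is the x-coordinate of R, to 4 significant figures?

13.05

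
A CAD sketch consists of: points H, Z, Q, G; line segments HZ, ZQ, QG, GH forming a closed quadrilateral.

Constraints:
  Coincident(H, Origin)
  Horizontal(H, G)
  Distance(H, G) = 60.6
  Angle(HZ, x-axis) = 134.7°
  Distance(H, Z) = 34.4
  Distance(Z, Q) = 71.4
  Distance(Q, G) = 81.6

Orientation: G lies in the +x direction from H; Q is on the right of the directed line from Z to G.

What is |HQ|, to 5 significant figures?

45.587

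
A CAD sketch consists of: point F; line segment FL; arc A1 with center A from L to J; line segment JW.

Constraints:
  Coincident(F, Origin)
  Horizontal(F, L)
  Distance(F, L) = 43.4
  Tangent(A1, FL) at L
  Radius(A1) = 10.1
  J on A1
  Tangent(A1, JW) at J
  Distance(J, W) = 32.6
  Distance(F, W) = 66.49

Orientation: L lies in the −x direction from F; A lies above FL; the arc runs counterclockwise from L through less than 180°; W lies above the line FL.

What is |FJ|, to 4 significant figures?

37.65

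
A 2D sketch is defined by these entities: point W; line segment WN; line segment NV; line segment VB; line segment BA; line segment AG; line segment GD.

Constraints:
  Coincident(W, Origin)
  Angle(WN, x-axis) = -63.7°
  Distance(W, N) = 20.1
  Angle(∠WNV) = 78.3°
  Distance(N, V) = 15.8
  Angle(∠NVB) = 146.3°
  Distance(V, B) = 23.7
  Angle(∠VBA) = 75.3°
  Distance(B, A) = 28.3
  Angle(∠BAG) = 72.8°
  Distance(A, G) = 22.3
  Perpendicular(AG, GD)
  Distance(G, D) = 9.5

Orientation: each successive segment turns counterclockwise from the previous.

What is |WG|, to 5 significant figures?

8.1220

W is at the origin; WN runs at -63.7° with length 20.1, so N = (8.9057, -18.019). ∠WNV = 78.3° gives NV at 38.000° from the x-axis; with |NV| = 15.8, V = (21.356, -8.2919). ∠NVB = 146.3° gives VB at 71.700° from the x-axis; with |VB| = 23.7, B = (28.798, 14.209). ∠VBA = 75.3° gives BA at 176.40° from the x-axis; with |BA| = 28.3, A = (0.55377, 15.986). ∠BAG = 72.8° gives AG at -76.400° from the x-axis; with |AG| = 22.3, G = (5.7974, -5.6883). Then |WG| = |G − W| = 8.1220.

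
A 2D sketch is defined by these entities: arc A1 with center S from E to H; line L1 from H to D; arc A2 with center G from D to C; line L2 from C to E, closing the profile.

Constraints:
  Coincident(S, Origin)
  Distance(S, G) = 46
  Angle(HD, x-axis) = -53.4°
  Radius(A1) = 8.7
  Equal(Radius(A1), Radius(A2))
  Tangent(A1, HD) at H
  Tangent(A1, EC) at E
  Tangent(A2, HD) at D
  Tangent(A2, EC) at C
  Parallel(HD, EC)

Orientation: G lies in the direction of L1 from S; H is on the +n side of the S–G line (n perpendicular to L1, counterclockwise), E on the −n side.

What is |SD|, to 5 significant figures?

46.815

The slot axis is L1's direction at -53.4°, so u = (cos -53.4°, sin -53.4°) = (0.59622, -0.80282) and n = (−sin -53.4°, cos -53.4°) = (0.80282, 0.59622). S is at the origin and G lies 46.0 along u from S, so G = 46.0·u = (27.426, -36.930). Tangency of A1 to both parallel lines with radius 8.7 puts H and E at S ± 8.7·n: H = (6.9845, 5.1872), E = (-6.9845, -5.1872). Equal radii place D and C the same way about G: D = G + 8.7·n = (34.411, -31.742), C = G − 8.7·n = (20.442, -42.117). Then |SD| = |D − S| = 46.815.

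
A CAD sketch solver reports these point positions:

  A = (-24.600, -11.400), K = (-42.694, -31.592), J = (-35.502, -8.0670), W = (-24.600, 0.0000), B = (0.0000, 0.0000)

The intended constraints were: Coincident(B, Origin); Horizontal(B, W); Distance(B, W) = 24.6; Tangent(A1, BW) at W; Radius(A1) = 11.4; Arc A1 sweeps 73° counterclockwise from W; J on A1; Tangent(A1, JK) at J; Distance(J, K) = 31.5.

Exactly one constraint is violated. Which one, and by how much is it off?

Distance(J, K) = 31.5 — off by 6.90.

B = (0.00, 0.00) ✓; B.y = 0.00, W.y = 0.00 ✓; |BW| = 24.60 ✓; ∠(AW, WB) = 90.00° ✓; |AW| = 11.40 ✓; bearing(A→J) − bearing(A→W) = 73.00° ✓; |AJ| = 11.40 ✓; ∠(AJ, JK) = 90.00° ✓; |JK| = 24.60 ✗.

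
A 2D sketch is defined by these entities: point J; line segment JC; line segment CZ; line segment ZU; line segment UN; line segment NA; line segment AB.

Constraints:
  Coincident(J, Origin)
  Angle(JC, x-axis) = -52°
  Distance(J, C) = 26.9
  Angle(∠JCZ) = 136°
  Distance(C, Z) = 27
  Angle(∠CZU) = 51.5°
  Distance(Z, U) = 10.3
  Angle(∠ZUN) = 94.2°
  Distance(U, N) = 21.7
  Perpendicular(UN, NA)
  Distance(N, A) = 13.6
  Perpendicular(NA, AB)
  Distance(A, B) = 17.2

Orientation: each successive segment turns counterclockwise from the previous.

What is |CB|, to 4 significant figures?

25.19

J is at the origin; JC runs at -52.0° with length 26.9, so C = (16.56, -21.20). ∠JCZ = 136.0° gives CZ at -8.000° from the x-axis; with |CZ| = 27.0, Z = (43.30, -24.96). ∠CZU = 51.5° gives ZU at 120.5° from the x-axis; with |ZU| = 10.3, U = (38.07, -16.08). ∠ZUN = 94.2° gives UN at -153.7° from the x-axis; with |UN| = 21.7, N = (18.62, -25.70). The perpendicularity gives NA at right angles to UN, so NA runs at -63.70°; with |NA| = 13.6, A = (24.64, -37.89). NA ⟂ AB, so AB runs at 26.30°; with |AB| = 17.2, B = (40.06, -30.27). Then |CB| = |B − C| = 25.19.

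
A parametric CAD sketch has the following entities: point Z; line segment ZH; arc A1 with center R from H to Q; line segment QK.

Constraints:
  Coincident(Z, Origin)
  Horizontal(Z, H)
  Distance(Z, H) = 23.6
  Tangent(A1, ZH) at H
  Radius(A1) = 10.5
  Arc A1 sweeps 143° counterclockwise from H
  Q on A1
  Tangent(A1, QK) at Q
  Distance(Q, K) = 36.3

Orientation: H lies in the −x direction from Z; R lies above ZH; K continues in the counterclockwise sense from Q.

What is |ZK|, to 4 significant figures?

61.64

Z is at the origin; ZH is horizontal with |ZH| = 23.6 and H on the −x side, so H = (-23.60, 0.000). Tangency of A1 to ZH means the radius RH is perpendicular to ZH, so R = H + (0, 10.5) = (-23.60, 10.50). On A1, H sits at bearing -90° from R; a 143° counterclockwise sweep puts Q at bearing 53°, so Q = R + 10.5·(cos 53°, sin 53°) = (-17.28, 18.89). Tangency of A1 to QK means the radius RQ is perpendicular to QK, so QK runs along (−sin 53°, cos 53°); with |QK| = 36.3, K = (-46.27, 40.73). Then |ZK| = |K − Z| = 61.64.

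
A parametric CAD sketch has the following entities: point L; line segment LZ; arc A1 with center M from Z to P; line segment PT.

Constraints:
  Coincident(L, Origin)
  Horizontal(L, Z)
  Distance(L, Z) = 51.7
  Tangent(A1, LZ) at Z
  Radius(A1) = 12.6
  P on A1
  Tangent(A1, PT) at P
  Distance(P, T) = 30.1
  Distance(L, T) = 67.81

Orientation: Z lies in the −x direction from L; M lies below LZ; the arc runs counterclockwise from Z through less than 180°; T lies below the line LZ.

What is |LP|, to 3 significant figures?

65.6

Checks: ∠(MZ, ZL) = 90.00° ✓; |MP| = 12.60 ✓; ∠(MP, PT) = 90.00° ✓; |PT| = 30.10 ✓; |LT| = 67.81 ✓.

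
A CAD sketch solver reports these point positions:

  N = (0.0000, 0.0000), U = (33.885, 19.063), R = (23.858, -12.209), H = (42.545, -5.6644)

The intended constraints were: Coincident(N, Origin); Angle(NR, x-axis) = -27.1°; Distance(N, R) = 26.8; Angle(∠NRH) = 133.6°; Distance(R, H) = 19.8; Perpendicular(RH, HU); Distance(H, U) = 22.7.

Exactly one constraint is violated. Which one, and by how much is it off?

Distance(H, U) = 22.7 — off by 3.50.

N = (0.00, 0.00) ✓; NR at -27.10° ✓; |NR| = 26.80 ✓; ∠NRH = 133.6° ✓; |RH| = 19.80 ✓; ∠(RH, HU) = 90.00° ✓; |HU| = 26.20 ✗.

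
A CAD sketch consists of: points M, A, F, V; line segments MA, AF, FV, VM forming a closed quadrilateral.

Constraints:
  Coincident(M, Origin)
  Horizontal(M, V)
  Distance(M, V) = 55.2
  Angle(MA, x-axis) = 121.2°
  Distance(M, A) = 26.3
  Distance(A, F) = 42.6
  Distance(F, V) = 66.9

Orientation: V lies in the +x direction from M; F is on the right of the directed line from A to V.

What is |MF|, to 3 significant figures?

21.6

Checks: |AF| = 42.60 ✓; |FV| = 66.90 ✓.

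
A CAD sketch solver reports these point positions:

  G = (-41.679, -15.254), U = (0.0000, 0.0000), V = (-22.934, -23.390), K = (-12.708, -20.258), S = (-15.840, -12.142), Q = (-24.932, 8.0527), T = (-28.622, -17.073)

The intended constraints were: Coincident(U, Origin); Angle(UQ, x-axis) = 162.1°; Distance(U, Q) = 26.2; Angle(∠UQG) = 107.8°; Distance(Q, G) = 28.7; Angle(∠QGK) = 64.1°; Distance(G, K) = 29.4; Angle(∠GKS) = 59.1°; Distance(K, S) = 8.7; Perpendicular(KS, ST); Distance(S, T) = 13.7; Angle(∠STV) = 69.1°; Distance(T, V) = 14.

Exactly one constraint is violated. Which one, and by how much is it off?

Distance(T, V) = 14 — off by 5.50.

U = (0.00, 0.00) ✓; UQ at 162.1° ✓; |UQ| = 26.20 ✓; ∠UQG = 107.8° ✓; |QG| = 28.70 ✓; ∠QGK = 64.10° ✓; |GK| = 29.40 ✓; ∠GKS = 59.10° ✓; |KS| = 8.699 ✓; ∠(KS, ST) = 89.99° ✓; |ST| = 13.70 ✓; ∠STV = 69.09° ✓; |TV| = 8.500 ✗.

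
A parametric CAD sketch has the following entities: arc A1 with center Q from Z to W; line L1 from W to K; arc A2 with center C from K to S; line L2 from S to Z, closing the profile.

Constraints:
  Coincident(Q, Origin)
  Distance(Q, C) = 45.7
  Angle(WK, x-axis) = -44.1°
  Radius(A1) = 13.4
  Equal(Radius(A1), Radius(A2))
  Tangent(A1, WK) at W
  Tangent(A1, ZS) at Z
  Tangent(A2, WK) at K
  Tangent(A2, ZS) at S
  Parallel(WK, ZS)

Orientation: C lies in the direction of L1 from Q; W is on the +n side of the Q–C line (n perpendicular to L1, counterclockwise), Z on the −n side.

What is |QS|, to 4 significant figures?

47.62

The slot axis is L1's direction at -44.1°, so u = (cos -44.1°, sin -44.1°) = (0.7181, -0.6959) and n = (−sin -44.1°, cos -44.1°) = (0.6959, 0.7181). Q is at the origin and C lies 45.7 along u from Q, so C = 45.7·u = (32.82, -31.80). Tangency of A1 to both parallel lines with radius 13.4 puts W and Z at Q ± 13.4·n: W = (9.325, 9.623), Z = (-9.325, -9.623). Equal radii place K and S the same way about C: K = C + 13.4·n = (42.14, -22.18), S = C − 13.4·n = (23.49, -41.43). Then |QS| = |S − Q| = 47.62.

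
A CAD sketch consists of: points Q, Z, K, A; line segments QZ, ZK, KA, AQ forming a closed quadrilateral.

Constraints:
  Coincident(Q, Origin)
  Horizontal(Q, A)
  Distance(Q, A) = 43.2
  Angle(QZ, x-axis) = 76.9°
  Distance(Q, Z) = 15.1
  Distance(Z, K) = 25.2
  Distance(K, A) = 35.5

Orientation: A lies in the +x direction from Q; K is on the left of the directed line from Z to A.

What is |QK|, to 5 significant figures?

37.972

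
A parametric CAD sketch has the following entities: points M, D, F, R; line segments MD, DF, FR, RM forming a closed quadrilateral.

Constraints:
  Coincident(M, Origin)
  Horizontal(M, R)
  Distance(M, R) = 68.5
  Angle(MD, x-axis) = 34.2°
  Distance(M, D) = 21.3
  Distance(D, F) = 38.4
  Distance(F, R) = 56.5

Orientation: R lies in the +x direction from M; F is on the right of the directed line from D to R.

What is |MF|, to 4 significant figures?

32.28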